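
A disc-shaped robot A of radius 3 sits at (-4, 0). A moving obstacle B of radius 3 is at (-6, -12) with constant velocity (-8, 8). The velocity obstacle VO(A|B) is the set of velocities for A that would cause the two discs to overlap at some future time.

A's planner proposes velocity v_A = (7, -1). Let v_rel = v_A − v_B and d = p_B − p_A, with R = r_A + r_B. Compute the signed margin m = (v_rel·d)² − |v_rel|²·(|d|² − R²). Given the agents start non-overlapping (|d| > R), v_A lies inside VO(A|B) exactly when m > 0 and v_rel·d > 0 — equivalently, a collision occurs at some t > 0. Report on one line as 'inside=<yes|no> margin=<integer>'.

d = (-2, -12),  |d|² = 148;  R = 3+3 = 6,  c = 148−6² = 112
v_rel = (15, -9),  |v_rel|² = 306;  v_rel·d = (15)·(-2) + (-9)·(-12) = 78
306·t² − 156·t + 112 = 0  ⇒  m = 78² − 306·112 = -28188
m = -28188 < 0,  v_rel·d = 78 > 0  ⇒  outside

inside=no margin=-28188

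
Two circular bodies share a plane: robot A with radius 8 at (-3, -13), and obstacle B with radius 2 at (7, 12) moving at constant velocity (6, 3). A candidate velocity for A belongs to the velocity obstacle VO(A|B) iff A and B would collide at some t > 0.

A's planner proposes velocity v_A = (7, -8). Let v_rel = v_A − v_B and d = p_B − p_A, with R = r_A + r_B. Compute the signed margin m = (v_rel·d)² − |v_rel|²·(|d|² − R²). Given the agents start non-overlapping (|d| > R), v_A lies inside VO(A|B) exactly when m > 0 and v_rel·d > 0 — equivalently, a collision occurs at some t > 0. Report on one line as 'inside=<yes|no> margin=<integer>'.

d = (10, 25),  |d|² = 725;  R = 8+2 = 10,  c = 725−10² = 625
v_rel = (1, -11),  |v_rel|² = 122;  v_rel·d = (1)·(10) + (-11)·(25) = -265
122·t² + 530·t + 625 = 0  ⇒  m = (-265)² − 122·625 = -6025
m = -6025 < 0,  v_rel·d = -265 < 0  ⇒  outside

inside=no margin=-6025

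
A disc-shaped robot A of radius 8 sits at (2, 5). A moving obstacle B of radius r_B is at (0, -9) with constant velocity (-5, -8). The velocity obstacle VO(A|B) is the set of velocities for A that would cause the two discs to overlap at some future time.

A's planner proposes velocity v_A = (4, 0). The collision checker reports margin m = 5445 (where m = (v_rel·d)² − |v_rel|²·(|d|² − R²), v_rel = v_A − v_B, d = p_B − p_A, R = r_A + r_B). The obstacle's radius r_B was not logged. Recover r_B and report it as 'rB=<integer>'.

m = 5445
d = (-2, -14);  v_rel = (9, 8),  |v_rel|² = 145
v_rel×d = (9)·(-14) − (8)·(-2) = -110
since m = R²·145 − (-110)²:  R² = (12100 + 5445) / 145 = 121
R = √121 = 11  ⇒  r_B = 11 − 8 = 3

rB=3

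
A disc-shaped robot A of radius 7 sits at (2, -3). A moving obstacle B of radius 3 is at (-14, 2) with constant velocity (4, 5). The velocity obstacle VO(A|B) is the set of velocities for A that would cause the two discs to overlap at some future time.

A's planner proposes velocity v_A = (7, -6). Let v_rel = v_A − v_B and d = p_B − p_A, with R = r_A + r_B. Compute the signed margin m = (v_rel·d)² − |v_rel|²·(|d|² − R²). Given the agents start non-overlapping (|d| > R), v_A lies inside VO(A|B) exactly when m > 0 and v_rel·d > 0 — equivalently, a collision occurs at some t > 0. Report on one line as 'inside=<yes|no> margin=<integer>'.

d = (-16, 5),  |d|² = 281;  R = 7+3 = 10,  c = 281−10² = 181
v_rel = (3, -11),  |v_rel|² = 130;  v_rel·d = (3)·(-16) + (-11)·(5) = -103
130·t² + 206·t + 181 = 0  ⇒  m = (-103)² − 130·181 = -12921
m = -12921 < 0,  v_rel·d = -103 < 0  ⇒  outside

inside=no margin=-12921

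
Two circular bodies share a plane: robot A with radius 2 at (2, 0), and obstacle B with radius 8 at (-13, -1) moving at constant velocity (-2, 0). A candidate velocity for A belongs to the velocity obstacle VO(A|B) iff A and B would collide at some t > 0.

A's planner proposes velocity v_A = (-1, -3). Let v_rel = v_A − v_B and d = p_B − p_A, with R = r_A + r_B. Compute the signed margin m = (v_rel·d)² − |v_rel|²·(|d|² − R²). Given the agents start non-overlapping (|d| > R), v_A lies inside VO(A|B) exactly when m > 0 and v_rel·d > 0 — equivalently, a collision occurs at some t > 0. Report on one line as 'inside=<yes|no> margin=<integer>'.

d = (-15, -1),  |d|² = 226;  R = 2+8 = 10,  c = 226−10² = 126
v_rel = (1, -3),  |v_rel|² = 10;  v_rel·d = (1)·(-15) + (-3)·(-1) = -12
10·t² + 24·t + 126 = 0  ⇒  m = (-12)² − 10·126 = -1116
m = -1116 < 0,  v_rel·d = -12 < 0  ⇒  outside

inside=no margin=-1116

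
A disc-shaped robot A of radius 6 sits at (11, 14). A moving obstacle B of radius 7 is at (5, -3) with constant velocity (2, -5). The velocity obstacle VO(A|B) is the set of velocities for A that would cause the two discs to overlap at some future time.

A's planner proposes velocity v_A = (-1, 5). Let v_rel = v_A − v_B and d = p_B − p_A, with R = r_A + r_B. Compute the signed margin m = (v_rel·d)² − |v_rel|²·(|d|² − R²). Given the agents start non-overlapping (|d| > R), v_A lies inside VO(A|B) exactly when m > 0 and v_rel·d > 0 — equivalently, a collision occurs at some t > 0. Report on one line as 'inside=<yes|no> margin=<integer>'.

d = (-6, -17),  |d|² = 325;  R = 6+7 = 13,  c = 325−13² = 156
v_rel = (-3, 10),  |v_rel|² = 109;  v_rel·d = (-3)·(-6) + (10)·(-17) = -152
109·t² + 304·t + 156 = 0  ⇒  m = (-152)² − 109·156 = 6100
m = 6100 > 0,  v_rel·d = -152 < 0  ⇒  outside

inside=no margin=6100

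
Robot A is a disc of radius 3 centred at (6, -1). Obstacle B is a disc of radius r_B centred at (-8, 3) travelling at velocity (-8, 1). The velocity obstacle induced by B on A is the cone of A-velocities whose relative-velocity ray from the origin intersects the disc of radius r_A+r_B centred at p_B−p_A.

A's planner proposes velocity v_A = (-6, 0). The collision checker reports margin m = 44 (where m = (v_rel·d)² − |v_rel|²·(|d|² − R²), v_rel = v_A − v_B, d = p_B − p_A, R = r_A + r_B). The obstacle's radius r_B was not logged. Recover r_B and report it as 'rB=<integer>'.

m = 44
d = (-14, 4);  v_rel = (2, -1),  |v_rel|² = 5
v_rel×d = (2)·(4) − (-1)·(-14) = -6
since m = R²·5 − (-6)²:  R² = (36 + 44) / 5 = 16
R = √16 = 4  ⇒  r_B = 4 − 3 = 1

rB=1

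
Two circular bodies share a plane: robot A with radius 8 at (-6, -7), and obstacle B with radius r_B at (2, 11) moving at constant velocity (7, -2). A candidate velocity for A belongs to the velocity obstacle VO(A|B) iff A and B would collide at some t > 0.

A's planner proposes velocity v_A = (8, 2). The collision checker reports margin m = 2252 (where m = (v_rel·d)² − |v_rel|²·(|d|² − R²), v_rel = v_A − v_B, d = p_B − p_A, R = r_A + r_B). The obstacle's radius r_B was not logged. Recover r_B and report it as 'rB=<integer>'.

m = 2252
d = (8, 18);  v_rel = (1, 4),  |v_rel|² = 17
v_rel×d = (1)·(18) − (4)·(8) = -14
since m = R²·17 − (-14)²:  R² = (196 + 2252) / 17 = 144
R = √144 = 12  ⇒  r_B = 12 − 8 = 4

rB=4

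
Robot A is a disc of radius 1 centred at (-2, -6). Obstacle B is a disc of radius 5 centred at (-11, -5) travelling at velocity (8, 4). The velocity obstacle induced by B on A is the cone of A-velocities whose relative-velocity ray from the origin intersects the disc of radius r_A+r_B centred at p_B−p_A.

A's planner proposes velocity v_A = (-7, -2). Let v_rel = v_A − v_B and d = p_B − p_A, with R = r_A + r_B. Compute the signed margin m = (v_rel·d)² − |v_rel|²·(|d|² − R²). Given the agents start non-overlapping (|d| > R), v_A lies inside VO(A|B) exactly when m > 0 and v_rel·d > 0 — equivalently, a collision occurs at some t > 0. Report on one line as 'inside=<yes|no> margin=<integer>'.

d = (-9, 1),  |d|² = 82;  R = 1+5 = 6,  c = 82−6² = 46
v_rel = (-15, -6),  |v_rel|² = 261;  v_rel·d = (-15)·(-9) + (-6)·(1) = 129
261·t² − 258·t + 46 = 0  ⇒  m = 129² − 261·46 = 4635
m = 4635 > 0,  v_rel·d = 129 > 0  ⇒  inside

inside=yes margin=4635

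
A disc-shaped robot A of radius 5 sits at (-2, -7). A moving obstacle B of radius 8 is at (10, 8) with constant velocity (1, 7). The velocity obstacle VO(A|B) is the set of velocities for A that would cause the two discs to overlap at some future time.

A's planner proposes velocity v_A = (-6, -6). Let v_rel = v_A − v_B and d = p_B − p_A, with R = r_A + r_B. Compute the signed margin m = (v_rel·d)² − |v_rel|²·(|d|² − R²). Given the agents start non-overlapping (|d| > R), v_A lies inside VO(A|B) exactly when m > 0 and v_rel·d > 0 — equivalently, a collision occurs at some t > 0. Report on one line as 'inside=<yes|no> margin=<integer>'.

d = (12, 15),  |d|² = 369;  R = 5+8 = 13,  c = 369−13² = 200
v_rel = (-7, -13),  |v_rel|² = 218;  v_rel·d = (-7)·(12) + (-13)·(15) = -279
218·t² + 558·t + 200 = 0  ⇒  m = (-279)² − 218·200 = 34241
m = 34241 > 0,  v_rel·d = -279 < 0  ⇒  outside

inside=no margin=34241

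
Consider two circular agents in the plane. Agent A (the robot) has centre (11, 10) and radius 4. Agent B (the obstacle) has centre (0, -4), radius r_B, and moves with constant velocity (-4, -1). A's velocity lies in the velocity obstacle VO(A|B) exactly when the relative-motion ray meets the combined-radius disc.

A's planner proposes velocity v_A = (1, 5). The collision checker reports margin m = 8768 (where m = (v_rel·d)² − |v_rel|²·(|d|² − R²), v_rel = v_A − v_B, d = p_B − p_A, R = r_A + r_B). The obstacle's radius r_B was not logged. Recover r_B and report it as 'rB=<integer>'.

m = 8768
d = (-11, -14);  v_rel = (5, 6),  |v_rel|² = 61
v_rel×d = (5)·(-14) − (6)·(-11) = -4
since m = R²·61 − (-4)²:  R² = (16 + 8768) / 61 = 144
R = √144 = 12  ⇒  r_B = 12 − 4 = 8

rB=8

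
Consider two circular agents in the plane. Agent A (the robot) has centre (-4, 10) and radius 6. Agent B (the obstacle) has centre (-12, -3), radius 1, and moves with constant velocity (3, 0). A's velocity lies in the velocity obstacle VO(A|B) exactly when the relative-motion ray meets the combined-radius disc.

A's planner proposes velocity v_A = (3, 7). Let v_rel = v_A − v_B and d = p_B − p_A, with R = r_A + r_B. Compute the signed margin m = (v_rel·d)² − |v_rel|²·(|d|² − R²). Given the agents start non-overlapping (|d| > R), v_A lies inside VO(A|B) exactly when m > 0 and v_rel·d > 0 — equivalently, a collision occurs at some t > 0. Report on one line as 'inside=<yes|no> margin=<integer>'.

d = (-8, -13),  |d|² = 233;  R = 6+1 = 7,  c = 233−7² = 184
v_rel = (0, 7),  |v_rel|² = 49;  v_rel·d = (0)·(-8) + (7)·(-13) = -91
49·t² + 182·t + 184 = 0  ⇒  m = (-91)² − 49·184 = -735
m = -735 < 0,  v_rel·d = -91 < 0  ⇒  outside

inside=no margin=-735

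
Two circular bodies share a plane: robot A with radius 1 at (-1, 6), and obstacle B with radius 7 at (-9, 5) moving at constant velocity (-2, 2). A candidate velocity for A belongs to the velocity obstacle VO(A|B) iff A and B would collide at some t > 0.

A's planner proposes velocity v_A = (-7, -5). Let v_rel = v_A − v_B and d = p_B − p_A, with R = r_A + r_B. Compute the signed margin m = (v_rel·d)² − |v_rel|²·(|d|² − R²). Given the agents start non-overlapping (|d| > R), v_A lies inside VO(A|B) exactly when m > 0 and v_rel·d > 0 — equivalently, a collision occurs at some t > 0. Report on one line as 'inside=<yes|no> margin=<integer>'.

d = (-8, -1),  |d|² = 65;  R = 1+7 = 8,  c = 65−8² = 1
v_rel = (-5, -7),  |v_rel|² = 74;  v_rel·d = (-5)·(-8) + (-7)·(-1) = 47
74·t² − 94·t + 1 = 0  ⇒  m = 47² − 74·1 = 2135
m = 2135 > 0,  v_rel·d = 47 > 0  ⇒  inside

inside=yes margin=2135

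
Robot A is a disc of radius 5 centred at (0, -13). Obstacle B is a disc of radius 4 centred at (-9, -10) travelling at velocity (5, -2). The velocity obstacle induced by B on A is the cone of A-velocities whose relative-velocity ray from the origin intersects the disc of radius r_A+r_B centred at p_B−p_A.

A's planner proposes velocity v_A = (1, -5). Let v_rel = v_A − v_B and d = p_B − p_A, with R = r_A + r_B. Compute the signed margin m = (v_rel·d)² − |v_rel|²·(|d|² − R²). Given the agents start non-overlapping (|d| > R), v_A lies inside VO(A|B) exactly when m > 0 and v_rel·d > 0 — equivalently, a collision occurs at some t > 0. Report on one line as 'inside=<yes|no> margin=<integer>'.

d = (-9, 3),  |d|² = 90;  R = 5+4 = 9,  c = 90−9² = 9
v_rel = (-4, -3),  |v_rel|² = 25;  v_rel·d = (-4)·(-9) + (-3)·(3) = 27
25·t² − 54·t + 9 = 0  ⇒  m = 27² − 25·9 = 504
m = 504 > 0,  v_rel·d = 27 > 0  ⇒  inside

inside=yes margin=504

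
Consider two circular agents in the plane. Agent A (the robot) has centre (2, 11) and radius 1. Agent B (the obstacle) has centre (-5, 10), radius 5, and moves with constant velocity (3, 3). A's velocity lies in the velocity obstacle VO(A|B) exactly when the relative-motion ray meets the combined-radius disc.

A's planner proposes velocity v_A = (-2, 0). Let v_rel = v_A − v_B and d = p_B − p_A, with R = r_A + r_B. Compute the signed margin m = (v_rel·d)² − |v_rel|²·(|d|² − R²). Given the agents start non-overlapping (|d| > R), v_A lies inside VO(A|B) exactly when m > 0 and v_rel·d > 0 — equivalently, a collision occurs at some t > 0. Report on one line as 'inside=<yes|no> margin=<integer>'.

d = (-7, -1),  |d|² = 50;  R = 1+5 = 6,  c = 50−6² = 14
v_rel = (-5, -3),  |v_rel|² = 34;  v_rel·d = (-5)·(-7) + (-3)·(-1) = 38
34·t² − 76·t + 14 = 0  ⇒  m = 38² − 34·14 = 968
m = 968 > 0,  v_rel·d = 38 > 0  ⇒  inside

inside=yes margin=968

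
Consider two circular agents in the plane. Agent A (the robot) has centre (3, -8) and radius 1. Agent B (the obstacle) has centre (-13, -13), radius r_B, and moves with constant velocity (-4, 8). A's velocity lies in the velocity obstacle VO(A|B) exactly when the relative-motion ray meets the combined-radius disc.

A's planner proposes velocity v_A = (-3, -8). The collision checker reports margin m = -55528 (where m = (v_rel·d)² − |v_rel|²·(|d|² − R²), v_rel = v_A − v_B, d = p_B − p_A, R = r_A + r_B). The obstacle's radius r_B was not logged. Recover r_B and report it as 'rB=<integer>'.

m = -55528
d = (-16, -5);  v_rel = (1, -16),  |v_rel|² = 257
v_rel×d = (1)·(-5) − (-16)·(-16) = -261
since m = R²·257 − (-261)²:  R² = (68121 + -55528) / 257 = 49
R = √49 = 7  ⇒  r_B = 7 − 1 = 6

rB=6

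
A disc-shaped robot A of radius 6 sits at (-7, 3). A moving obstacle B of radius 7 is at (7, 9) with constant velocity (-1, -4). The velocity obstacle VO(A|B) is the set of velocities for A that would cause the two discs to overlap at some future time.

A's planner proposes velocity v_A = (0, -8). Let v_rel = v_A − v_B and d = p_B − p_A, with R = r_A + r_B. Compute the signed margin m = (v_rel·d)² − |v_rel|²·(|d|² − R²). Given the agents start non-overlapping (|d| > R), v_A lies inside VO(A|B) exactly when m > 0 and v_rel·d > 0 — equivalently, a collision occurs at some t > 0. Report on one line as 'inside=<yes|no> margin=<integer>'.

d = (14, 6),  |d|² = 232;  R = 6+7 = 13,  c = 232−13² = 63
v_rel = (1, -4),  |v_rel|² = 17;  v_rel·d = (1)·(14) + (-4)·(6) = -10
17·t² + 20·t + 63 = 0  ⇒  m = (-10)² − 17·63 = -971
m = -971 < 0,  v_rel·d = -10 < 0  ⇒  outside

inside=no margin=-971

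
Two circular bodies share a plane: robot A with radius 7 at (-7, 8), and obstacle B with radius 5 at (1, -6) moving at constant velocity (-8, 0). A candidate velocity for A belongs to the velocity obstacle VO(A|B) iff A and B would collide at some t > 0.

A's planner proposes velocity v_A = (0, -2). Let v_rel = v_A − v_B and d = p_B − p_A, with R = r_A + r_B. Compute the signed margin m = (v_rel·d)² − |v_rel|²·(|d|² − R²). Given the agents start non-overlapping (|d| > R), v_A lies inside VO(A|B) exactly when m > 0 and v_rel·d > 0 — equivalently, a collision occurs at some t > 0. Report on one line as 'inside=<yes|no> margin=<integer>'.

d = (8, -14),  |d|² = 260;  R = 7+5 = 12,  c = 260−12² = 116
v_rel = (8, -2),  |v_rel|² = 68;  v_rel·d = (8)·(8) + (-2)·(-14) = 92
68·t² − 184·t + 116 = 0  ⇒  m = 92² − 68·116 = 576
m = 576 > 0,  v_rel·d = 92 > 0  ⇒  inside

inside=yes margin=576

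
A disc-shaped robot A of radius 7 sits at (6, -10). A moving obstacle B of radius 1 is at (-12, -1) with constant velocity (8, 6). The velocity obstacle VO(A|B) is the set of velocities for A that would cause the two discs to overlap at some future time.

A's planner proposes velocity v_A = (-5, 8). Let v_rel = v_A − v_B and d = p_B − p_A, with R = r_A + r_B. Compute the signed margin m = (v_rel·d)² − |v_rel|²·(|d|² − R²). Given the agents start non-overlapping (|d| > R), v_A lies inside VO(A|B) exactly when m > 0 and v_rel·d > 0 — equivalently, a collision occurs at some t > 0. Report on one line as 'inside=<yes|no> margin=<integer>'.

d = (-18, 9),  |d|² = 405;  R = 7+1 = 8,  c = 405−8² = 341
v_rel = (-13, 2),  |v_rel|² = 173;  v_rel·d = (-13)·(-18) + (2)·(9) = 252
173·t² − 504·t + 341 = 0  ⇒  m = 252² − 173·341 = 4511
m = 4511 > 0,  v_rel·d = 252 > 0  ⇒  inside

inside=yes margin=4511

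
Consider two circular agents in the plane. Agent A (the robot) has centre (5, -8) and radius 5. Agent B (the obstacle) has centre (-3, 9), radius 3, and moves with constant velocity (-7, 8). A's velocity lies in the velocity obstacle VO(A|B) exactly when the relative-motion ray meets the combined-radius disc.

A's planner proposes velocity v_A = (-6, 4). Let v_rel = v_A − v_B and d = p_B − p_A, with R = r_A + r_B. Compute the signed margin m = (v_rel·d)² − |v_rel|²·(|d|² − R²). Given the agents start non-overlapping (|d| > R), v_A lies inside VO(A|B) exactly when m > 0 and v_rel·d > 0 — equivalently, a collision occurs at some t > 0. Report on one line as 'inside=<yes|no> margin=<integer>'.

d = (-8, 17),  |d|² = 353;  R = 5+3 = 8,  c = 353−8² = 289
v_rel = (1, -4),  |v_rel|² = 17;  v_rel·d = (1)·(-8) + (-4)·(17) = -76
17·t² + 152·t + 289 = 0  ⇒  m = (-76)² − 17·289 = 863
m = 863 > 0,  v_rel·d = -76 < 0  ⇒  outside

inside=no margin=863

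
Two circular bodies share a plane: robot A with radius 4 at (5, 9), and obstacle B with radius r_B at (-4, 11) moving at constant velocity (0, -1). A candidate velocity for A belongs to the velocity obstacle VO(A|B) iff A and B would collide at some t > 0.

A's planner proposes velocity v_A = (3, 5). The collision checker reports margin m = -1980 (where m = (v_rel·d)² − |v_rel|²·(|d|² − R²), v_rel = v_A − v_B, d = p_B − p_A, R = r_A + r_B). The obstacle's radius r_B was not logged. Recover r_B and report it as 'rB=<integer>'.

m = -1980
d = (-9, 2);  v_rel = (3, 6),  |v_rel|² = 45
v_rel×d = (3)·(2) − (6)·(-9) = 60
since m = R²·45 − 60²:  R² = (3600 + -1980) / 45 = 36
R = √36 = 6  ⇒  r_B = 6 − 4 = 2

rB=2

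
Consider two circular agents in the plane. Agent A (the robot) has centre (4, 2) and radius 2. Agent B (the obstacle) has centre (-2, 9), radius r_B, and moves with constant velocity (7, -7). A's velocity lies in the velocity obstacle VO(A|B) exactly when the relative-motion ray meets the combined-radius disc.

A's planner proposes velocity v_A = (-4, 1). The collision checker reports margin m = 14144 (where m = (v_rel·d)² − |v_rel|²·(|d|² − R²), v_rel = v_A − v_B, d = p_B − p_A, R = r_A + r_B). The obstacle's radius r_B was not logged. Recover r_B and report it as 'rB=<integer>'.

m = 14144
d = (-6, 7);  v_rel = (-11, 8),  |v_rel|² = 185
v_rel×d = (-11)·(7) − (8)·(-6) = -29
since m = R²·185 − (-29)²:  R² = (841 + 14144) / 185 = 81
R = √81 = 9  ⇒  r_B = 9 − 2 = 7

rB=7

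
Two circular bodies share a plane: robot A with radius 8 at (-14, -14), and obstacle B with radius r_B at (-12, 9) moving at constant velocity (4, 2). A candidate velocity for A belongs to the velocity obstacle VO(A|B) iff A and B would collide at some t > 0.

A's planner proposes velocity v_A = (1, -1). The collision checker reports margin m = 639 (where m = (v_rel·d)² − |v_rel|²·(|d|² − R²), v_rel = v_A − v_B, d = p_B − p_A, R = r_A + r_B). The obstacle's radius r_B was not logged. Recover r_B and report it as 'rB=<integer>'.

m = 639
d = (2, 23);  v_rel = (-3, -3),  |v_rel|² = 18
v_rel×d = (-3)·(23) − (-3)·(2) = -63
since m = R²·18 − (-63)²:  R² = (3969 + 639) / 18 = 256
R = √256 = 16  ⇒  r_B = 16 − 8 = 8

rB=8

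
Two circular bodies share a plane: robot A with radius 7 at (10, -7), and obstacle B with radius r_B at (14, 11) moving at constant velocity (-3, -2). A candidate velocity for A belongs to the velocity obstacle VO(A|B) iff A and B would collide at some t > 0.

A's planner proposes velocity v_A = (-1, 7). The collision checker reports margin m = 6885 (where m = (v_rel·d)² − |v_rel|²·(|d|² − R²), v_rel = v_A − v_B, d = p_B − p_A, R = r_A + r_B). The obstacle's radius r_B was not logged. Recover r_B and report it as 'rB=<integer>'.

m = 6885
d = (4, 18);  v_rel = (2, 9),  |v_rel|² = 85
v_rel×d = (2)·(18) − (9)·(4) = 0
since m = R²·85 − 0²:  R² = (0 + 6885) / 85 = 81
R = √81 = 9  ⇒  r_B = 9 − 7 = 2

rB=2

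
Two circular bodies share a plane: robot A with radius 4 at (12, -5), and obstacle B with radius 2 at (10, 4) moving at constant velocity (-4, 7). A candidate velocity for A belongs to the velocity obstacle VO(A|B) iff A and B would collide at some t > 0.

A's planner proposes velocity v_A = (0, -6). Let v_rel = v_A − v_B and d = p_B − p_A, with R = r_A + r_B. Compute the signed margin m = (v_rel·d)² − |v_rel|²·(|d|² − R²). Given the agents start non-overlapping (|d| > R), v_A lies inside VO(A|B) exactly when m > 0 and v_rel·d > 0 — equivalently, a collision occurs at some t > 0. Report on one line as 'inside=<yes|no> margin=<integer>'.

d = (-2, 9),  |d|² = 85;  R = 4+2 = 6,  c = 85−6² = 49
v_rel = (4, -13),  |v_rel|² = 185;  v_rel·d = (4)·(-2) + (-13)·(9) = -125
185·t² + 250·t + 49 = 0  ⇒  m = (-125)² − 185·49 = 6560
m = 6560 > 0,  v_rel·d = -125 < 0  ⇒  outside

inside=no margin=6560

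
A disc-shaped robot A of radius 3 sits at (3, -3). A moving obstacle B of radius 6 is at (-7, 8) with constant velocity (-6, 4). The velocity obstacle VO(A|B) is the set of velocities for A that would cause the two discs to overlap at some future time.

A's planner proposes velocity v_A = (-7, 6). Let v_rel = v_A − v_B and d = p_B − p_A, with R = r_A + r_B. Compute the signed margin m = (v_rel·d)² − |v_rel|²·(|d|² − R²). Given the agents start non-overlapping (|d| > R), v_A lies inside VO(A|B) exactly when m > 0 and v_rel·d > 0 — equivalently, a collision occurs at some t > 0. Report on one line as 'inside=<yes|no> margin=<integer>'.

d = (-10, 11),  |d|² = 221;  R = 3+6 = 9,  c = 221−9² = 140
v_rel = (-1, 2),  |v_rel|² = 5;  v_rel·d = (-1)·(-10) + (2)·(11) = 32
5·t² − 64·t + 140 = 0  ⇒  m = 32² − 5·140 = 324
m = 324 > 0,  v_rel·d = 32 > 0  ⇒  inside

inside=yes margin=324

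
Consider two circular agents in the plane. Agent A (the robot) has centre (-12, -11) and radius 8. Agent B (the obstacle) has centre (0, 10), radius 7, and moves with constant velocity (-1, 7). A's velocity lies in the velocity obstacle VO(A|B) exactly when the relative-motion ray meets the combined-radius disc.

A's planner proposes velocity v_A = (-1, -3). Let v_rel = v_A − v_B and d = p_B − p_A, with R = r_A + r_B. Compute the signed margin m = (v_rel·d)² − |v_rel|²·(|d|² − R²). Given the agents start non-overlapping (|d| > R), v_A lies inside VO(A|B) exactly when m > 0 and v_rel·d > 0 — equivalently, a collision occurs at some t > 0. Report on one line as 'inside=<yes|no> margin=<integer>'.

d = (12, 21),  |d|² = 585;  R = 8+7 = 15,  c = 585−15² = 360
v_rel = (0, -10),  |v_rel|² = 100;  v_rel·d = (0)·(12) + (-10)·(21) = -210
100·t² + 420·t + 360 = 0  ⇒  m = (-210)² − 100·360 = 8100
m = 8100 > 0,  v_rel·d = -210 < 0  ⇒  outside

inside=no margin=8100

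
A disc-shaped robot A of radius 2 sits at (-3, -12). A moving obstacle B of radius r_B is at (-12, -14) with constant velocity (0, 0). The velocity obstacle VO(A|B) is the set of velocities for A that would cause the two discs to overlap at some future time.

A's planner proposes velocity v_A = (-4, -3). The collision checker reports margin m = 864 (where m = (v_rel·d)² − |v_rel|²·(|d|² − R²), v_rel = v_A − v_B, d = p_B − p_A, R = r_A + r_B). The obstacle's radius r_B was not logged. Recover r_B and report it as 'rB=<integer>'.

m = 864
d = (-9, -2);  v_rel = (-4, -3),  |v_rel|² = 25
v_rel×d = (-4)·(-2) − (-3)·(-9) = -19
since m = R²·25 − (-19)²:  R² = (361 + 864) / 25 = 49
R = √49 = 7  ⇒  r_B = 7 − 2 = 5

rB=5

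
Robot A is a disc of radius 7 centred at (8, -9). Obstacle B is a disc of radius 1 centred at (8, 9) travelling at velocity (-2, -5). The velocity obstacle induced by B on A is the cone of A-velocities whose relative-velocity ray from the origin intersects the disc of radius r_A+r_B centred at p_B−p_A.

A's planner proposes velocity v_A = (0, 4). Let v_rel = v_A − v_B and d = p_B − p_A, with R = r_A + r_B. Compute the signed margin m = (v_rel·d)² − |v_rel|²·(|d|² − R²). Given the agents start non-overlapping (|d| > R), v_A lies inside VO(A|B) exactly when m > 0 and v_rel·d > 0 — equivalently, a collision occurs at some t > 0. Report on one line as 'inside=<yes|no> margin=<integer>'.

d = (0, 18),  |d|² = 324;  R = 7+1 = 8,  c = 324−8² = 260
v_rel = (2, 9),  |v_rel|² = 85;  v_rel·d = (2)·(0) + (9)·(18) = 162
85·t² − 324·t + 260 = 0  ⇒  m = 162² − 85·260 = 4144
m = 4144 > 0,  v_rel·d = 162 > 0  ⇒  inside

inside=yes margin=4144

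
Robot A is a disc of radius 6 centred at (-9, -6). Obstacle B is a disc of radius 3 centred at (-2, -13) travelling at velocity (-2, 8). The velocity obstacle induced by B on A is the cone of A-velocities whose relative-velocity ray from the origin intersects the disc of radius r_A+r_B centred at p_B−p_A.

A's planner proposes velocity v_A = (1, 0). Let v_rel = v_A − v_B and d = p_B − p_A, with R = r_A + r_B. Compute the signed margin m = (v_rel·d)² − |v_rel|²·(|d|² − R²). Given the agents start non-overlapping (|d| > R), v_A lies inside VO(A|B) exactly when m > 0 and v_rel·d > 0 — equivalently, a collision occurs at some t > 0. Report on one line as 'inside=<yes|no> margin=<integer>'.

d = (7, -7),  |d|² = 98;  R = 6+3 = 9,  c = 98−9² = 17
v_rel = (3, -8),  |v_rel|² = 73;  v_rel·d = (3)·(7) + (-8)·(-7) = 77
73·t² − 154·t + 17 = 0  ⇒  m = 77² − 73·17 = 4688
m = 4688 > 0,  v_rel·d = 77 > 0  ⇒  inside

inside=yes margin=4688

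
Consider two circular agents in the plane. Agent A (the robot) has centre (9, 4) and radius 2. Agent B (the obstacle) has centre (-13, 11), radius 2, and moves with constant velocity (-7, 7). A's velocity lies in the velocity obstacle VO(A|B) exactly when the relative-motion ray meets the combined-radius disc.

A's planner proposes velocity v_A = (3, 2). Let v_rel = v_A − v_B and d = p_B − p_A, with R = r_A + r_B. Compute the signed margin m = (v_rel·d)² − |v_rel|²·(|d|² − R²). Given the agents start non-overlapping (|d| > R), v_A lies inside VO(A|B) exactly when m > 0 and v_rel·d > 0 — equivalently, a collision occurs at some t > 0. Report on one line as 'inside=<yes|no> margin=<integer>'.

d = (-22, 7),  |d|² = 533;  R = 2+2 = 4,  c = 533−4² = 517
v_rel = (10, -5),  |v_rel|² = 125;  v_rel·d = (10)·(-22) + (-5)·(7) = -255
125·t² + 510·t + 517 = 0  ⇒  m = (-255)² − 125·517 = 400
m = 400 > 0,  v_rel·d = -255 < 0  ⇒  outside

inside=no margin=400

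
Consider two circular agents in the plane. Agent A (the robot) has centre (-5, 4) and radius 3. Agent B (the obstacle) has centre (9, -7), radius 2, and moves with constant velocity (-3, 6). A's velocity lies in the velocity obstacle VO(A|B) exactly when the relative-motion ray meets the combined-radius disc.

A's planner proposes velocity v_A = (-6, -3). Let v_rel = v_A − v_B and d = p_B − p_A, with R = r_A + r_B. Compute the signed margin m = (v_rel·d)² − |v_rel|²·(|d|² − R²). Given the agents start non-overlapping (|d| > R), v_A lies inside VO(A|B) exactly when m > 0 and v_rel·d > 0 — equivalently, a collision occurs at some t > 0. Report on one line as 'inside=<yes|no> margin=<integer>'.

d = (14, -11),  |d|² = 317;  R = 3+2 = 5,  c = 317−5² = 292
v_rel = (-3, -9),  |v_rel|² = 90;  v_rel·d = (-3)·(14) + (-9)·(-11) = 57
90·t² − 114·t + 292 = 0  ⇒  m = 57² − 90·292 = -23031
m = -23031 < 0,  v_rel·d = 57 > 0  ⇒  outside

inside=no margin=-23031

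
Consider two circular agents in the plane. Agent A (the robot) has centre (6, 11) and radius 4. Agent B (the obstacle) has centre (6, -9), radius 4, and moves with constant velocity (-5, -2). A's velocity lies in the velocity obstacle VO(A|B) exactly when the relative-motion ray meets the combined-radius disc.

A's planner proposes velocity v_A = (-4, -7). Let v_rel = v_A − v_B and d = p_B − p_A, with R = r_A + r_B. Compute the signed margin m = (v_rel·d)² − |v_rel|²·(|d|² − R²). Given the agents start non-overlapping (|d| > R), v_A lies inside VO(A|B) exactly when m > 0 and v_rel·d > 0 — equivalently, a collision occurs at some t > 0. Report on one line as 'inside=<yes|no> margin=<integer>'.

d = (0, -20),  |d|² = 400;  R = 4+4 = 8,  c = 400−8² = 336
v_rel = (1, -5),  |v_rel|² = 26;  v_rel·d = (1)·(0) + (-5)·(-20) = 100
26·t² − 200·t + 336 = 0  ⇒  m = 100² − 26·336 = 1264
m = 1264 > 0,  v_rel·d = 100 > 0  ⇒  inside

inside=yes margin=1264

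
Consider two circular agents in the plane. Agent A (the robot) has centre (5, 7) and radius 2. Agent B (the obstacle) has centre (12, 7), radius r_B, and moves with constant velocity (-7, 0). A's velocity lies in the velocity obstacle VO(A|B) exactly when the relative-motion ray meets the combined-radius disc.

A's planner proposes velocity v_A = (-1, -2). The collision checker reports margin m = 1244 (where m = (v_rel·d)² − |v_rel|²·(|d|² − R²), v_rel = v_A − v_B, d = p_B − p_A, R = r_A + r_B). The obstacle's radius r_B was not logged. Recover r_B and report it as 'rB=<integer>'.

m = 1244
d = (7, 0);  v_rel = (6, -2),  |v_rel|² = 40
v_rel×d = (6)·(0) − (-2)·(7) = 14
since m = R²·40 − 14²:  R² = (196 + 1244) / 40 = 36
R = √36 = 6  ⇒  r_B = 6 − 2 = 4

rB=4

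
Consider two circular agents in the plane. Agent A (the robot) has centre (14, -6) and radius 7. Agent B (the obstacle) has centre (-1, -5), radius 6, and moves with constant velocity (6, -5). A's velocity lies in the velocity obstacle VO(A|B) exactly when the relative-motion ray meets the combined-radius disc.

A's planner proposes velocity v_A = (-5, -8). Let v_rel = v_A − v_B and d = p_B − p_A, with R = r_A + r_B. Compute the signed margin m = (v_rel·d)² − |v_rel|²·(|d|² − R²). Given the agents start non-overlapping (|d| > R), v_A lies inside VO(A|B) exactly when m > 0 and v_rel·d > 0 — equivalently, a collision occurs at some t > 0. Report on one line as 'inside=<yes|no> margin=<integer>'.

d = (-15, 1),  |d|² = 226;  R = 7+6 = 13,  c = 226−13² = 57
v_rel = (-11, -3),  |v_rel|² = 130;  v_rel·d = (-11)·(-15) + (-3)·(1) = 162
130·t² − 324·t + 57 = 0  ⇒  m = 162² − 130·57 = 18834
m = 18834 > 0,  v_rel·d = 162 > 0  ⇒  inside

inside=yes margin=18834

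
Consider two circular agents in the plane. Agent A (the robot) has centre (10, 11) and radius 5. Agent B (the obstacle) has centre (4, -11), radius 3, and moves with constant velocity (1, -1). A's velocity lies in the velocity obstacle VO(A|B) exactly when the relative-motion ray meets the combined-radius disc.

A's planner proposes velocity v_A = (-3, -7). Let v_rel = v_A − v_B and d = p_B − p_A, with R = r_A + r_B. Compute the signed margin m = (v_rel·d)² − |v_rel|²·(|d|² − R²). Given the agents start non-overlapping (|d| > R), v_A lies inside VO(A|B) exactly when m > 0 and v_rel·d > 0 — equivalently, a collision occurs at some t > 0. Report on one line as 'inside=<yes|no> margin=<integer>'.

d = (-6, -22),  |d|² = 520;  R = 5+3 = 8,  c = 520−8² = 456
v_rel = (-4, -6),  |v_rel|² = 52;  v_rel·d = (-4)·(-6) + (-6)·(-22) = 156
52·t² − 312·t + 456 = 0  ⇒  m = 156² − 52·456 = 624
m = 624 > 0,  v_rel·d = 156 > 0  ⇒  inside

inside=yes margin=624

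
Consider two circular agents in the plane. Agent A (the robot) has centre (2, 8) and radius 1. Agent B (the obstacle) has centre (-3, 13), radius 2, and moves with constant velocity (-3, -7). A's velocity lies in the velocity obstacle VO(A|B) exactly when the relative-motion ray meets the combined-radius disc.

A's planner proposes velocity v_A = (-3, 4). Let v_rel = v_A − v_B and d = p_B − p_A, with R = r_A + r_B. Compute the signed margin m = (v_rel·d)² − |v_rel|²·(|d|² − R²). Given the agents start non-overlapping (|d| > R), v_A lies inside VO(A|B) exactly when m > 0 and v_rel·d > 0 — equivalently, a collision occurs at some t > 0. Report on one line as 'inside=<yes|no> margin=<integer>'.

d = (-5, 5),  |d|² = 50;  R = 1+2 = 3,  c = 50−3² = 41
v_rel = (0, 11),  |v_rel|² = 121;  v_rel·d = (0)·(-5) + (11)·(5) = 55
121·t² − 110·t + 41 = 0  ⇒  m = 55² − 121·41 = -1936
m = -1936 < 0,  v_rel·d = 55 > 0  ⇒  outside

inside=no margin=-1936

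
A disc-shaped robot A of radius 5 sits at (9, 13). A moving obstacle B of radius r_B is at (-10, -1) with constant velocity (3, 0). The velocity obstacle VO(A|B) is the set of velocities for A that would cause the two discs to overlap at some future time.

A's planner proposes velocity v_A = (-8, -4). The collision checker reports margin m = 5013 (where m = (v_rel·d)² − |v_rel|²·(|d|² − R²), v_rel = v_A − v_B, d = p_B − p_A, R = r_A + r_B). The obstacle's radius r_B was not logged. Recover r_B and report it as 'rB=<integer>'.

m = 5013
d = (-19, -14);  v_rel = (-11, -4),  |v_rel|² = 137
v_rel×d = (-11)·(-14) − (-4)·(-19) = 78
since m = R²·137 − 78²:  R² = (6084 + 5013) / 137 = 81
R = √81 = 9  ⇒  r_B = 9 − 5 = 4

rB=4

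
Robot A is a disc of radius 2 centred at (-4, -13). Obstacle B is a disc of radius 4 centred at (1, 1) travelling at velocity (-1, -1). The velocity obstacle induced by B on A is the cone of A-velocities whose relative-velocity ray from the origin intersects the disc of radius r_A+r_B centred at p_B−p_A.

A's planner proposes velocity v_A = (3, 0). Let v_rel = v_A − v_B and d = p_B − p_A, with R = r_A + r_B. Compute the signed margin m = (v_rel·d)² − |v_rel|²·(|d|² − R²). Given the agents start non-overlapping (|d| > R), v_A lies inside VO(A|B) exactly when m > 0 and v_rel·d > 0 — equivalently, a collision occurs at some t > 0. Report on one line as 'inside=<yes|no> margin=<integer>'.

d = (5, 14),  |d|² = 221;  R = 2+4 = 6,  c = 221−6² = 185
v_rel = (4, 1),  |v_rel|² = 17;  v_rel·d = (4)·(5) + (1)·(14) = 34
17·t² − 68·t + 185 = 0  ⇒  m = 34² − 17·185 = -1989
m = -1989 < 0,  v_rel·d = 34 > 0  ⇒  outside

inside=no margin=-1989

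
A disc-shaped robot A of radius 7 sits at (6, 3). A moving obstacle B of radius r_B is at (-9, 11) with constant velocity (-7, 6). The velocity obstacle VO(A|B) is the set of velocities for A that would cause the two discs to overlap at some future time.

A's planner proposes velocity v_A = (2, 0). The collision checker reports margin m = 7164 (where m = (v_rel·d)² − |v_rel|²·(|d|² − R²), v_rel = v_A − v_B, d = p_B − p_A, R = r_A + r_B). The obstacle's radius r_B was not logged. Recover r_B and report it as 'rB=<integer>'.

m = 7164
d = (-15, 8);  v_rel = (9, -6),  |v_rel|² = 117
v_rel×d = (9)·(8) − (-6)·(-15) = -18
since m = R²·117 − (-18)²:  R² = (324 + 7164) / 117 = 64
R = √64 = 8  ⇒  r_B = 8 − 7 = 1

rB=1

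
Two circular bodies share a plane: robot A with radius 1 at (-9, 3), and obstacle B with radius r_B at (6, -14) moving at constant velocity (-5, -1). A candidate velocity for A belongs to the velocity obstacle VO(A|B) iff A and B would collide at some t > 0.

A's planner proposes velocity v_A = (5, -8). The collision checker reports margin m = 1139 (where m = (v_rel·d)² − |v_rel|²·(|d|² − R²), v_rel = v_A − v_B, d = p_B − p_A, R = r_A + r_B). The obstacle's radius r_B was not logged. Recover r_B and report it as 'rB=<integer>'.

m = 1139
d = (15, -17);  v_rel = (10, -7),  |v_rel|² = 149
v_rel×d = (10)·(-17) − (-7)·(15) = -65
since m = R²·149 − (-65)²:  R² = (4225 + 1139) / 149 = 36
R = √36 = 6  ⇒  r_B = 6 − 1 = 5

rB=5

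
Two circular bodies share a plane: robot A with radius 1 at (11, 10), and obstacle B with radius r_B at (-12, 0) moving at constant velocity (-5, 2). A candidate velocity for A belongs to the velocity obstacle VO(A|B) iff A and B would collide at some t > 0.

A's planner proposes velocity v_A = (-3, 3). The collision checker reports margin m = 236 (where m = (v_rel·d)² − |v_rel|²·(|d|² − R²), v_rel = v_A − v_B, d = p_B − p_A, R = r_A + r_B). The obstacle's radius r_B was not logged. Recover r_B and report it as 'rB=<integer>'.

m = 236
d = (-23, -10);  v_rel = (2, 1),  |v_rel|² = 5
v_rel×d = (2)·(-10) − (1)·(-23) = 3
since m = R²·5 − 3²:  R² = (9 + 236) / 5 = 49
R = √49 = 7  ⇒  r_B = 7 − 1 = 6

rB=6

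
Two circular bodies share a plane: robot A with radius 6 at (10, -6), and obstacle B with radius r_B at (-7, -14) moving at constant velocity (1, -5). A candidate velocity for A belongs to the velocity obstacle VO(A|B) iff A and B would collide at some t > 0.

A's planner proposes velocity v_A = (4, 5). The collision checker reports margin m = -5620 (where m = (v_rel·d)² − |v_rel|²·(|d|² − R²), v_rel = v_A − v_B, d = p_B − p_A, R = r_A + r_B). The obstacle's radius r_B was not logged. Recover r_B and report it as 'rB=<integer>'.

m = -5620
d = (-17, -8);  v_rel = (3, 10),  |v_rel|² = 109
v_rel×d = (3)·(-8) − (10)·(-17) = 146
since m = R²·109 − 146²:  R² = (21316 + -5620) / 109 = 144
R = √144 = 12  ⇒  r_B = 12 − 6 = 6

rB=6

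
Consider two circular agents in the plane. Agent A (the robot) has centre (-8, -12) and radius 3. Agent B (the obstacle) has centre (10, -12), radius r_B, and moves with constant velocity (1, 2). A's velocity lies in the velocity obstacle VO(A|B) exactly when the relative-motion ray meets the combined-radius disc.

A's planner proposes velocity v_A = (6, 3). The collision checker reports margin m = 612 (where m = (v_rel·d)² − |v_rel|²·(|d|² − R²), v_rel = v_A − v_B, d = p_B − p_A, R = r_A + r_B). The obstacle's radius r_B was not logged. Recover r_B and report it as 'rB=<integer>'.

m = 612
d = (18, 0);  v_rel = (5, 1),  |v_rel|² = 26
v_rel×d = (5)·(0) − (1)·(18) = -18
since m = R²·26 − (-18)²:  R² = (324 + 612) / 26 = 36
R = √36 = 6  ⇒  r_B = 6 − 3 = 3

rB=3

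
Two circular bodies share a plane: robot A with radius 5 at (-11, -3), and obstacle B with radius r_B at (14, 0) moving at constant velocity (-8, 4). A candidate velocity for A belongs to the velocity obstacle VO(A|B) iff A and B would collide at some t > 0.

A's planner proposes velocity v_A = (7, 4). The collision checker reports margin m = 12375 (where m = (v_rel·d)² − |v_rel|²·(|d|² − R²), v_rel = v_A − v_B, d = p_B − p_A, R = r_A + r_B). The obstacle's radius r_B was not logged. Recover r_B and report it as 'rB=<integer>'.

m = 12375
d = (25, 3);  v_rel = (15, 0),  |v_rel|² = 225
v_rel×d = (15)·(3) − (0)·(25) = 45
since m = R²·225 − 45²:  R² = (2025 + 12375) / 225 = 64
R = √64 = 8  ⇒  r_B = 8 − 5 = 3

rB=3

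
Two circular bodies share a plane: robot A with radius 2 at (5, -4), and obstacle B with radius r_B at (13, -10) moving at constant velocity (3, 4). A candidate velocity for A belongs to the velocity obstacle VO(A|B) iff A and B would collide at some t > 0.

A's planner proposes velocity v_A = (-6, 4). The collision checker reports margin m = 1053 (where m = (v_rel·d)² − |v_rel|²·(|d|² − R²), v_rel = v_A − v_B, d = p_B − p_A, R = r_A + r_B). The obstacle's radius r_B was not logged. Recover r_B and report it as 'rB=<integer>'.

m = 1053
d = (8, -6);  v_rel = (-9, 0),  |v_rel|² = 81
v_rel×d = (-9)·(-6) − (0)·(8) = 54
since m = R²·81 − 54²:  R² = (2916 + 1053) / 81 = 49
R = √49 = 7  ⇒  r_B = 7 − 2 = 5

rB=5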